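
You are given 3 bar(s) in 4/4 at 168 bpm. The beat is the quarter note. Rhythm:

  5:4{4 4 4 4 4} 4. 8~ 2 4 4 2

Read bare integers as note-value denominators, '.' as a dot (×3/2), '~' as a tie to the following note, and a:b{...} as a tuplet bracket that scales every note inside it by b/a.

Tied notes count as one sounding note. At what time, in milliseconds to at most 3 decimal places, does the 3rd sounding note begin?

1. 0.0ms @ 0 + 285.714ms (4/5)
2. 285.714ms @ 4/5 + 285.714ms (4/5)
3. 571.429ms @ 8/5 + 285.714ms (4/5)
4. 857.143ms @ 12/5 + 285.714ms (4/5)
5. 1142.857ms @ 16/5 + 285.714ms (4/5)
6. 1428.571ms @ 4 + 535.714ms (3/2)
7. 1964.286ms @ 11/2 + 892.857ms (5/2)
8. 2857.143ms @ 8 + 357.143ms (1)
9. 3214.286ms @ 9 + 357.143ms (1)
10. 3571.429ms @ 10 + 714.286ms (2)

note 3 onset = 8/5b = 571.429ms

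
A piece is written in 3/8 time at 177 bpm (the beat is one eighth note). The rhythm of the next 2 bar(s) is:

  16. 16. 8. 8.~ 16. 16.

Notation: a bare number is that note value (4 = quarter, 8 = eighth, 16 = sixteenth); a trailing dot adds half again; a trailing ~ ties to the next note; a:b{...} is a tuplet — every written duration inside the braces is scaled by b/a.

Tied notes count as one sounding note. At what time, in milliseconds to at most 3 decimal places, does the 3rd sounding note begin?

1. 0.0ms @ 0 + 254.237ms (3/4)
2. 254.237ms @ 3/4 + 254.237ms (3/4)
3. 508.475ms @ 3/2 + 508.475ms (3/2)
4. 1016.949ms @ 3 + 762.712ms (9/4)
5. 1779.661ms @ 21/4 + 254.237ms (3/4)

note 3 onset = 3/2b = 508.475ms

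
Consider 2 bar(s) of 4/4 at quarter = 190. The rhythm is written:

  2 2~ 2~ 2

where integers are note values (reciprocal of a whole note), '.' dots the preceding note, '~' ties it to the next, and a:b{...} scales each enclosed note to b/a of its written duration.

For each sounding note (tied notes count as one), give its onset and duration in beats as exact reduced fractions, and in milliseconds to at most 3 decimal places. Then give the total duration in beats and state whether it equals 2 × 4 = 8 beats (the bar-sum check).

1) 0.0ms=0b +631.579ms=2b
2) 631.579ms=2b +1894.737ms=6b
Σ=8b of 8 (190bpm 4/4) — PASS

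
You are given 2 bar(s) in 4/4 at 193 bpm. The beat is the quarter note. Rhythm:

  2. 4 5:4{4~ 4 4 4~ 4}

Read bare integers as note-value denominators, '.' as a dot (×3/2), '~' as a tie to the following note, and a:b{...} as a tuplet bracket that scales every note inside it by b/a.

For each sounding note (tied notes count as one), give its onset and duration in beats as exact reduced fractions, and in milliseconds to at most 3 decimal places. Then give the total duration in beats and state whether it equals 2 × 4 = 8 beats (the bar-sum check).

1) 0.0ms=0b +932.642ms=3b
2) 932.642ms=3b +310.881ms=1b
3) 1243.523ms=4b +497.409ms=8/5b
4) 1740.933ms=28/5b +248.705ms=4/5b
5) 1989.637ms=32/5b +497.409ms=8/5b
Σ=8b of 8 (193bpm 4/4) — PASS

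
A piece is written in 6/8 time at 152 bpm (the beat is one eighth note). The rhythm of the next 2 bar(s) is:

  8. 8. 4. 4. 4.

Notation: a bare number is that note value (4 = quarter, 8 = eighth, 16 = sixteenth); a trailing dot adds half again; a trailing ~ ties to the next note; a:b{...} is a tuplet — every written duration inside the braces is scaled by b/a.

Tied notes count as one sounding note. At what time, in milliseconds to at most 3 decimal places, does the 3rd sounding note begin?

1. 0.0ms @ 0 + 592.105ms (3/2)
2. 592.105ms @ 3/2 + 592.105ms (3/2)
3. 1184.211ms @ 3 + 1184.211ms (3)
4. 2368.421ms @ 6 + 1184.211ms (3)
5. 3552.632ms @ 9 + 1184.211ms (3)

note 3 onset = 3b = 1184.211ms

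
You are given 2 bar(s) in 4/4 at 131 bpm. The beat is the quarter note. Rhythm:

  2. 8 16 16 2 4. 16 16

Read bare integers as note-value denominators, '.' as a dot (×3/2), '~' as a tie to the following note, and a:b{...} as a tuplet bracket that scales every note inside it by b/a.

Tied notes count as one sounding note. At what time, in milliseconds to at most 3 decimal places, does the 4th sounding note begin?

1. 0.0ms @ 0 + 1374.046ms (3)
2. 1374.046ms @ 3 + 229.008ms (1/2)
3. 1603.053ms @ 7/2 + 114.504ms (1/4)
4. 1717.557ms @ 15/4 + 114.504ms (1/4)
5. 1832.061ms @ 4 + 916.031ms (2)
6. 2748.092ms @ 6 + 687.023ms (3/2)
7. 3435.115ms @ 15/2 + 114.504ms (1/4)
8. 3549.618ms @ 31/4 + 114.504ms (1/4)

note 4 onset = 15/4b = 1717.557ms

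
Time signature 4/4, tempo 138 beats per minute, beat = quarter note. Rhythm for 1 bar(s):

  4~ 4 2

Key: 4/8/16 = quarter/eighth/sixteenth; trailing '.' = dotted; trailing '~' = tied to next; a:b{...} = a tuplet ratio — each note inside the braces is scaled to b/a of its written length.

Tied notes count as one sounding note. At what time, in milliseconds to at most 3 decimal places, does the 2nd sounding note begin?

1. 0.0ms @ 0 + 869.565ms (2)
2. 869.565ms @ 2 + 869.565ms (2)

note 2 onset = 2b = 869.565ms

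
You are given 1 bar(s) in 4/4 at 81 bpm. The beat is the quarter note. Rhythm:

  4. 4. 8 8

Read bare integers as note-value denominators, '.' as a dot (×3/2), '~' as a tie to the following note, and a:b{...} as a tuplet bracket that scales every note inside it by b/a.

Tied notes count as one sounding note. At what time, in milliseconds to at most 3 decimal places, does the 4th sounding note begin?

1. 0.0ms @ 0 + 1111.111ms (3/2)
2. 1111.111ms @ 3/2 + 1111.111ms (3/2)
3. 2222.222ms @ 3 + 370.37ms (1/2)
4. 2592.593ms @ 7/2 + 370.37ms (1/2)

note 4 onset = 7/2b = 2592.593ms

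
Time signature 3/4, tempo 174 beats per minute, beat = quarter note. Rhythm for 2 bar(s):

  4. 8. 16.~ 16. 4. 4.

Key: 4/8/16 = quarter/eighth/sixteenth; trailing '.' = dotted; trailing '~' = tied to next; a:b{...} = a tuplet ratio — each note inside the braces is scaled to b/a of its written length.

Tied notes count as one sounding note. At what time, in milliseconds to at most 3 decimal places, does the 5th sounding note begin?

note 5 onset = 9/2b = 1551.724ms

1. 0.0ms @ 0 + 517.241ms (3/2)
2. 517.241ms @ 3/2 + 258.621ms (3/4)
3. 775.862ms @ 9/4 + 258.621ms (3/4)
4. 1034.483ms @ 3 + 517.241ms (3/2)
5. 1551.724ms @ 9/2 + 517.241ms (3/2)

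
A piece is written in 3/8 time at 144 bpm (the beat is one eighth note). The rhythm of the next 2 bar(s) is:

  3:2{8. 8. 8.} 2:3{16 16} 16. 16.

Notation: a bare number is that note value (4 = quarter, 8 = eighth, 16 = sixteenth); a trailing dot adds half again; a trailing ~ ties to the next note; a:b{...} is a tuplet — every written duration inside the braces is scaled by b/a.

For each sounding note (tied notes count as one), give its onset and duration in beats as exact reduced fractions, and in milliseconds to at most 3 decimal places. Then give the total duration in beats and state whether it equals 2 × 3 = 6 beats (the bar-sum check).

1) 0.0ms=0b +416.667ms=1b
2) 416.667ms=1b +416.667ms=1b
3) 833.333ms=2b +416.667ms=1b
4) 1250.0ms=3b +312.5ms=3/4b
5) 1562.5ms=15/4b +312.5ms=3/4b
6) 1875.0ms=9/2b +312.5ms=3/4b
7) 2187.5ms=21/4b +312.5ms=3/4b
Σ=6b of 6 (144bpm 3/8) — PASS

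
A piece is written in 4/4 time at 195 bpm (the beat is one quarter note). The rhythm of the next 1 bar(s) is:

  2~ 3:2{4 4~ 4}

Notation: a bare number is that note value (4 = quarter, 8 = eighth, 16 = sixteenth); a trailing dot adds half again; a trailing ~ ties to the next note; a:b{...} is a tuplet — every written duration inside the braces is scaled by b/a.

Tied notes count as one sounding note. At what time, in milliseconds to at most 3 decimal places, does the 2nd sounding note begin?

note 2 onset = 8/3b = 820.513ms

1. 0.0ms @ 0 + 820.513ms (8/3)
2. 820.513ms @ 8/3 + 410.256ms (4/3)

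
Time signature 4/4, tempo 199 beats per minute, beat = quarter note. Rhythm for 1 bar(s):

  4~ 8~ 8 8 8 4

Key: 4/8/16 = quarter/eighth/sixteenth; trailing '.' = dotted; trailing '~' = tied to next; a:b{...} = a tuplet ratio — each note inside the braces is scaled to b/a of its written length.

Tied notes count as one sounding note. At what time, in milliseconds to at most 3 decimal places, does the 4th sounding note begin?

1. 0.0ms @ 0 + 603.015ms (2)
2. 603.015ms @ 2 + 150.754ms (1/2)
3. 753.769ms @ 5/2 + 150.754ms (1/2)
4. 904.523ms @ 3 + 301.508ms (1)

note 4 onset = 3b = 904.523ms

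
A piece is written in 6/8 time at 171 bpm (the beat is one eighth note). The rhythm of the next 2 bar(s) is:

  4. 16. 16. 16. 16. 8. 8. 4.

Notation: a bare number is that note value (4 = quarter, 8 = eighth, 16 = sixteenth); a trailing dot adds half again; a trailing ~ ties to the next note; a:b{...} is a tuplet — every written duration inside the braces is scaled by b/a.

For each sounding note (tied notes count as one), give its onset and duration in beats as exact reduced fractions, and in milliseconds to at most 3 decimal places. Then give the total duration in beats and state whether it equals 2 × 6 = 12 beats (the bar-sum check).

1) 0.0ms=0b +1052.632ms=3b
2) 1052.632ms=3b +263.158ms=3/4b
3) 1315.789ms=15/4b +263.158ms=3/4b
4) 1578.947ms=9/2b +263.158ms=3/4b
5) 1842.105ms=21/4b +263.158ms=3/4b
6) 2105.263ms=6b +526.316ms=3/2b
7) 2631.579ms=15/2b +526.316ms=3/2b
8) 3157.895ms=9b +1052.632ms=3b
Σ=12b of 12 (171bpm 6/8) — PASS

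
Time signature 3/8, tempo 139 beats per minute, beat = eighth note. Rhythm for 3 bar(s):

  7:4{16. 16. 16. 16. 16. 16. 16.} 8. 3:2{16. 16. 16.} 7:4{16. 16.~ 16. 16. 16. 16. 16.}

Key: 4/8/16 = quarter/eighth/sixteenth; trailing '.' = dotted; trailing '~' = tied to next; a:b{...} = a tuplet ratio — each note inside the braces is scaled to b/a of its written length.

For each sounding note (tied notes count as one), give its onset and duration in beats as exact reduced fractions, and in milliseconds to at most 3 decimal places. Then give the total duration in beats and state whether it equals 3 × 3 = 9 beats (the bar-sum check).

1) 0.0ms=0b +184.995ms=3/7b
2) 184.995ms=3/7b +184.995ms=3/7b
3) 369.99ms=6/7b +184.995ms=3/7b
4) 554.985ms=9/7b +184.995ms=3/7b
5) 739.979ms=12/7b +184.995ms=3/7b
6) 924.974ms=15/7b +184.995ms=3/7b
7) 1109.969ms=18/7b +184.995ms=3/7b
8) 1294.964ms=3b +647.482ms=3/2b
9) 1942.446ms=9/2b +215.827ms=1/2b
10) 2158.273ms=5b +215.827ms=1/2b
11) 2374.101ms=11/2b +215.827ms=1/2b
12) 2589.928ms=6b +184.995ms=3/7b
13) 2774.923ms=45/7b +369.99ms=6/7b
14) 3144.913ms=51/7b +184.995ms=3/7b
15) 3329.908ms=54/7b +184.995ms=3/7b
16) 3514.902ms=57/7b +184.995ms=3/7b
17) 3699.897ms=60/7b +184.995ms=3/7b
Σ=9b of 9 (139bpm 3/8) — PASS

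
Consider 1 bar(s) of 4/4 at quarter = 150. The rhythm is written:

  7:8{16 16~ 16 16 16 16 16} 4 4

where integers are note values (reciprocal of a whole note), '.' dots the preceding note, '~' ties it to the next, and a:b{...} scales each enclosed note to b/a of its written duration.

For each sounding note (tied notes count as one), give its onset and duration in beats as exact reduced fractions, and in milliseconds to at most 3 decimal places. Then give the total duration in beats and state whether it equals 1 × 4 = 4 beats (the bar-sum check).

1) 0.0ms=0b +114.286ms=2/7b
2) 114.286ms=2/7b +228.571ms=4/7b
3) 342.857ms=6/7b +114.286ms=2/7b
4) 457.143ms=8/7b +114.286ms=2/7b
5) 571.429ms=10/7b +114.286ms=2/7b
6) 685.714ms=12/7b +114.286ms=2/7b
7) 800.0ms=2b +400.0ms=1b
8) 1200.0ms=3b +400.0ms=1b
Σ=4b of 4 (150bpm 4/4) — PASS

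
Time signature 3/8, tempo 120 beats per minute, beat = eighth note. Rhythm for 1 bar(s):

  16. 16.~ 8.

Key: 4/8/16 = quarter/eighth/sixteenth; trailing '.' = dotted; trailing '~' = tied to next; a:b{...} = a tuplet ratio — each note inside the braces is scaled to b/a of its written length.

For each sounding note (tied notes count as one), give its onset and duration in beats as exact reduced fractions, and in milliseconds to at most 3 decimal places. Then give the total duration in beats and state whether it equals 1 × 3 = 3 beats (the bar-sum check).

1) 0.0ms=0b +375.0ms=3/4b
2) 375.0ms=3/4b +1125.0ms=9/4b
Σ=3b of 3 (120bpm 3/8) — PASS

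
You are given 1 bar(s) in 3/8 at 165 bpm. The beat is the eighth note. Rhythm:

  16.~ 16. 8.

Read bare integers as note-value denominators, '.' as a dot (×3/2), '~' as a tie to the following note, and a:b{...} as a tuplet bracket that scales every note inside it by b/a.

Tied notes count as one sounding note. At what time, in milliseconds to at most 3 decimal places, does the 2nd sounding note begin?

1. 0.0ms @ 0 + 545.455ms (3/2)
2. 545.455ms @ 3/2 + 545.455ms (3/2)

note 2 onset = 3/2b = 545.455ms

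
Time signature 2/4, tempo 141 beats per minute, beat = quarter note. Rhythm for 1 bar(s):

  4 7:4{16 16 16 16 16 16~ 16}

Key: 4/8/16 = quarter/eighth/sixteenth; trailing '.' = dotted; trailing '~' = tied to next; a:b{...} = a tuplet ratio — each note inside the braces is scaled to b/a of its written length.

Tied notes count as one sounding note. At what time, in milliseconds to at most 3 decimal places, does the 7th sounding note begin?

1. 0.0ms @ 0 + 425.532ms (1)
2. 425.532ms @ 1 + 60.79ms (1/7)
3. 486.322ms @ 8/7 + 60.79ms (1/7)
4. 547.112ms @ 9/7 + 60.79ms (1/7)
5. 607.903ms @ 10/7 + 60.79ms (1/7)
6. 668.693ms @ 11/7 + 60.79ms (1/7)
7. 729.483ms @ 12/7 + 121.581ms (2/7)

note 7 onset = 12/7b = 729.483ms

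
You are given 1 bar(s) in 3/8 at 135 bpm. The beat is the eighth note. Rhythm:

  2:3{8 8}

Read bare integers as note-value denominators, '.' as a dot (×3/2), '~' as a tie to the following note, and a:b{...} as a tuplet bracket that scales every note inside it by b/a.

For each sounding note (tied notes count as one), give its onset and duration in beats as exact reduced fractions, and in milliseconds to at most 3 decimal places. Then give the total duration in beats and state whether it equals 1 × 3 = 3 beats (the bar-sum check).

1) 0.0ms=0b +666.667ms=3/2b
2) 666.667ms=3/2b +666.667ms=3/2b
Σ=3b of 3 (135bpm 3/8) — PASS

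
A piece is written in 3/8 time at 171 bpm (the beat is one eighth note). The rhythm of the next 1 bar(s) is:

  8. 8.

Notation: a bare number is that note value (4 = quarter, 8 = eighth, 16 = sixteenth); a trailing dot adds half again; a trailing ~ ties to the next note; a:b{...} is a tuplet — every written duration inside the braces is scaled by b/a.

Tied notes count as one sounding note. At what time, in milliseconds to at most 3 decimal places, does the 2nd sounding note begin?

1. 0.0ms @ 0 + 526.316ms (3/2)
2. 526.316ms @ 3/2 + 526.316ms (3/2)

note 2 onset = 3/2b = 526.316ms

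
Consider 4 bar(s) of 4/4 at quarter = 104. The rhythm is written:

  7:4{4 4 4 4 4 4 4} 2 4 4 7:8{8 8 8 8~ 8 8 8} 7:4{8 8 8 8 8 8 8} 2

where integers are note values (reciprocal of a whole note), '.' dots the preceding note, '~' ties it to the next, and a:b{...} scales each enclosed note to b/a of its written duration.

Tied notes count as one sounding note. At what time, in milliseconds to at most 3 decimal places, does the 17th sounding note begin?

note 17 onset = 12b = 6923.077ms

1. 0.0ms @ 0 + 329.67ms (4/7)
2. 329.67ms @ 4/7 + 329.67ms (4/7)
3. 659.341ms @ 8/7 + 329.67ms (4/7)
4. 989.011ms @ 12/7 + 329.67ms (4/7)
5. 1318.681ms @ 16/7 + 329.67ms (4/7)
6. 1648.352ms @ 20/7 + 329.67ms (4/7)
7. 1978.022ms @ 24/7 + 329.67ms (4/7)
8. 2307.692ms @ 4 + 1153.846ms (2)
9. 3461.538ms @ 6 + 576.923ms (1)
10. 4038.462ms @ 7 + 576.923ms (1)
11. 4615.385ms @ 8 + 329.67ms (4/7)
12. 4945.055ms @ 60/7 + 329.67ms (4/7)
13. 5274.725ms @ 64/7 + 329.67ms (4/7)
14. 5604.396ms @ 68/7 + 659.341ms (8/7)
15. 6263.736ms @ 76/7 + 329.67ms (4/7)
16. 6593.407ms @ 80/7 + 329.67ms (4/7)
17. 6923.077ms @ 12 + 164.835ms (2/7)
18. 7087.912ms @ 86/7 + 164.835ms (2/7)
19. 7252.747ms @ 88/7 + 164.835ms (2/7)
20. 7417.582ms @ 90/7 + 164.835ms (2/7)
21. 7582.418ms @ 92/7 + 164.835ms (2/7)
22. 7747.253ms @ 94/7 + 164.835ms (2/7)
23. 7912.088ms @ 96/7 + 164.835ms (2/7)
24. 8076.923ms @ 14 + 1153.846ms (2)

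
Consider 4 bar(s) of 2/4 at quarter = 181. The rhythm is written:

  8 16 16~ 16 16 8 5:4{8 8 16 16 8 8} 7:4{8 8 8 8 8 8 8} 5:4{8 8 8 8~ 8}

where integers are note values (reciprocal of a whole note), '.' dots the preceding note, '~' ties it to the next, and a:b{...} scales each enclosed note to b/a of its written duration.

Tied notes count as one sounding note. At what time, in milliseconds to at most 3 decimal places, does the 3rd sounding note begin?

1. 0.0ms @ 0 + 165.746ms (1/2)
2. 165.746ms @ 1/2 + 82.873ms (1/4)
3. 248.619ms @ 3/4 + 165.746ms (1/2)
4. 414.365ms @ 5/4 + 82.873ms (1/4)
5. 497.238ms @ 3/2 + 165.746ms (1/2)
6. 662.983ms @ 2 + 132.597ms (2/5)
7. 795.58ms @ 12/5 + 132.597ms (2/5)
8. 928.177ms @ 14/5 + 66.298ms (1/5)
9. 994.475ms @ 3 + 66.298ms (1/5)
10. 1060.773ms @ 16/5 + 132.597ms (2/5)
11. 1193.37ms @ 18/5 + 132.597ms (2/5)
12. 1325.967ms @ 4 + 94.712ms (2/7)
13. 1420.679ms @ 30/7 + 94.712ms (2/7)
14. 1515.391ms @ 32/7 + 94.712ms (2/7)
15. 1610.103ms @ 34/7 + 94.712ms (2/7)
16. 1704.815ms @ 36/7 + 94.712ms (2/7)
17. 1799.526ms @ 38/7 + 94.712ms (2/7)
18. 1894.238ms @ 40/7 + 94.712ms (2/7)
19. 1988.95ms @ 6 + 132.597ms (2/5)
20. 2121.547ms @ 32/5 + 132.597ms (2/5)
21. 2254.144ms @ 34/5 + 132.597ms (2/5)
22. 2386.74ms @ 36/5 + 265.193ms (4/5)

note 3 onset = 3/4b = 248.619ms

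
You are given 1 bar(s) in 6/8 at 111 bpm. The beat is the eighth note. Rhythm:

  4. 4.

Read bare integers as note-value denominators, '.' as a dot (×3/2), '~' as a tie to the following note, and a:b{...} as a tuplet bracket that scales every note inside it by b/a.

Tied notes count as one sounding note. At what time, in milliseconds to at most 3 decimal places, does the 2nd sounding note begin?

1. 0.0ms @ 0 + 1621.622ms (3)
2. 1621.622ms @ 3 + 1621.622ms (3)

note 2 onset = 3b = 1621.622ms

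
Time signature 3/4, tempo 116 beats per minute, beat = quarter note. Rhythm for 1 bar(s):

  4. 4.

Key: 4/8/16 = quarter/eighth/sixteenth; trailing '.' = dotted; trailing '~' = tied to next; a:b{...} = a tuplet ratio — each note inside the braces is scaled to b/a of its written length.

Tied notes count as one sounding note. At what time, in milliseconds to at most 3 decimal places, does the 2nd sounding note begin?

1. 0.0ms @ 0 + 775.862ms (3/2)
2. 775.862ms @ 3/2 + 775.862ms (3/2)

note 2 onset = 3/2b = 775.862ms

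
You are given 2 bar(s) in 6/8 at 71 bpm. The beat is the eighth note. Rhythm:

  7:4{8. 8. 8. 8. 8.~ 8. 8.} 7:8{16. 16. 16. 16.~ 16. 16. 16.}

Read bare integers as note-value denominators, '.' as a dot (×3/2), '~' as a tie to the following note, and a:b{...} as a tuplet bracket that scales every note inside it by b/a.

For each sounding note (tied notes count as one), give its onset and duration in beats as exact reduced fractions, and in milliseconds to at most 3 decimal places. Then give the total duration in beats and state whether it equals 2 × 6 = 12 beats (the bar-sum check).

1) 0.0ms=0b +724.346ms=6/7b
2) 724.346ms=6/7b +724.346ms=6/7b
3) 1448.692ms=12/7b +724.346ms=6/7b
4) 2173.038ms=18/7b +724.346ms=6/7b
5) 2897.384ms=24/7b +1448.692ms=12/7b
6) 4346.076ms=36/7b +724.346ms=6/7b
7) 5070.423ms=6b +724.346ms=6/7b
8) 5794.769ms=48/7b +724.346ms=6/7b
9) 6519.115ms=54/7b +724.346ms=6/7b
10) 7243.461ms=60/7b +1448.692ms=12/7b
11) 8692.153ms=72/7b +724.346ms=6/7b
12) 9416.499ms=78/7b +724.346ms=6/7b
Σ=12b of 12 (71bpm 6/8) — PASS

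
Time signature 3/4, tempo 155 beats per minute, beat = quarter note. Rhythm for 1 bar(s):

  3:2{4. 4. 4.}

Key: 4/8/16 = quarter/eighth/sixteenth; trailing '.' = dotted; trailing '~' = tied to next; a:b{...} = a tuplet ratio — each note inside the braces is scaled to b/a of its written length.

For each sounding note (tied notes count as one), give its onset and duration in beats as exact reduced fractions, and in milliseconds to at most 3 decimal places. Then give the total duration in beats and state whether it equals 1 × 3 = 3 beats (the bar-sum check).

1) 0.0ms=0b +387.097ms=1b
2) 387.097ms=1b +387.097ms=1b
3) 774.194ms=2b +387.097ms=1b
Σ=3b of 3 (155bpm 3/4) — PASS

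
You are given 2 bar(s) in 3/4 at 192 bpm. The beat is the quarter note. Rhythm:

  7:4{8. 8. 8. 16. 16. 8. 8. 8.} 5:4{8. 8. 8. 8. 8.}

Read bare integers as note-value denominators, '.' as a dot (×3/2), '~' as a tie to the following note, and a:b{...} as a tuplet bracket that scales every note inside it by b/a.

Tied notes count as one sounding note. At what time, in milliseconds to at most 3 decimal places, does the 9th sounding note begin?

1. 0.0ms @ 0 + 133.929ms (3/7)
2. 133.929ms @ 3/7 + 133.929ms (3/7)
3. 267.857ms @ 6/7 + 133.929ms (3/7)
4. 401.786ms @ 9/7 + 66.964ms (3/14)
5. 468.75ms @ 3/2 + 66.964ms (3/14)
6. 535.714ms @ 12/7 + 133.929ms (3/7)
7. 669.643ms @ 15/7 + 133.929ms (3/7)
8. 803.571ms @ 18/7 + 133.929ms (3/7)
9. 937.5ms @ 3 + 187.5ms (3/5)
10. 1125.0ms @ 18/5 + 187.5ms (3/5)
11. 1312.5ms @ 21/5 + 187.5ms (3/5)
12. 1500.0ms @ 24/5 + 187.5ms (3/5)
13. 1687.5ms @ 27/5 + 187.5ms (3/5)

note 9 onset = 3b = 937.5ms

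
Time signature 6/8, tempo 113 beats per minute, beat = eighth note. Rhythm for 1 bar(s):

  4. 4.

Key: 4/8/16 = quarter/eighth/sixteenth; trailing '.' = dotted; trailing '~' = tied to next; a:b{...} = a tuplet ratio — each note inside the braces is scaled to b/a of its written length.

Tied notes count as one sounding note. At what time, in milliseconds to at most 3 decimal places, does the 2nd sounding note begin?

note 2 onset = 3b = 1592.92ms

1. 0.0ms @ 0 + 1592.92ms (3)
2. 1592.92ms @ 3 + 1592.92ms (3)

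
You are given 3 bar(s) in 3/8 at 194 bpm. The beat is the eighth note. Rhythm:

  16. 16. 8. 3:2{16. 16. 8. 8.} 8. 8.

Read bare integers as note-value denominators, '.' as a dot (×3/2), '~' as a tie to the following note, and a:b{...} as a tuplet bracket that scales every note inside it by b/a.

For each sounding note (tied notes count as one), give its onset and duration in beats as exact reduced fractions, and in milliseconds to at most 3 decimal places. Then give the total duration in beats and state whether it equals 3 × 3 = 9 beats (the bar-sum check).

1) 0.0ms=0b +231.959ms=3/4b
2) 231.959ms=3/4b +231.959ms=3/4b
3) 463.918ms=3/2b +463.918ms=3/2b
4) 927.835ms=3b +154.639ms=1/2b
5) 1082.474ms=7/2b +154.639ms=1/2b
6) 1237.113ms=4b +309.278ms=1b
7) 1546.392ms=5b +309.278ms=1b
8) 1855.67ms=6b +463.918ms=3/2b
9) 2319.588ms=15/2b +463.918ms=3/2b
Σ=9b of 9 (194bpm 3/8) — PASS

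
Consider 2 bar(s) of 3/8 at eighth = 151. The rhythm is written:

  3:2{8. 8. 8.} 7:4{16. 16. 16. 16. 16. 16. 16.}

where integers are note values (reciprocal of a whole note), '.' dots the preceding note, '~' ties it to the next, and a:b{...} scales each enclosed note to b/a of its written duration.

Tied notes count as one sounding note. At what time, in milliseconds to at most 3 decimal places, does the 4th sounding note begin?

note 4 onset = 3b = 1192.053ms

1. 0.0ms @ 0 + 397.351ms (1)
2. 397.351ms @ 1 + 397.351ms (1)
3. 794.702ms @ 2 + 397.351ms (1)
4. 1192.053ms @ 3 + 170.293ms (3/7)
5. 1362.346ms @ 24/7 + 170.293ms (3/7)
6. 1532.64ms @ 27/7 + 170.293ms (3/7)
7. 1702.933ms @ 30/7 + 170.293ms (3/7)
8. 1873.226ms @ 33/7 + 170.293ms (3/7)
9. 2043.519ms @ 36/7 + 170.293ms (3/7)
10. 2213.813ms @ 39/7 + 170.293ms (3/7)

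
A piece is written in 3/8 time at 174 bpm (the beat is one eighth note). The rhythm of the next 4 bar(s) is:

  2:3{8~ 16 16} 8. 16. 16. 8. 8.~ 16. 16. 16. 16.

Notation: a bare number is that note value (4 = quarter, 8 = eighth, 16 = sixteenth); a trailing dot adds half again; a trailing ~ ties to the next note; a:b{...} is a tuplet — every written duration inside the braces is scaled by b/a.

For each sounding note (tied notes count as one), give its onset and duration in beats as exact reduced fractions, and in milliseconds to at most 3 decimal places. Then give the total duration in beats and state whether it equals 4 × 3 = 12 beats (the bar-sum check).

1) 0.0ms=0b +775.862ms=9/4b
2) 775.862ms=9/4b +258.621ms=3/4b
3) 1034.483ms=3b +517.241ms=3/2b
4) 1551.724ms=9/2b +258.621ms=3/4b
5) 1810.345ms=21/4b +258.621ms=3/4b
6) 2068.966ms=6b +517.241ms=3/2b
7) 2586.207ms=15/2b +775.862ms=9/4b
8) 3362.069ms=39/4b +258.621ms=3/4b
9) 3620.69ms=21/2b +258.621ms=3/4b
10) 3879.31ms=45/4b +258.621ms=3/4b
Σ=12b of 12 (174bpm 3/8) — PASS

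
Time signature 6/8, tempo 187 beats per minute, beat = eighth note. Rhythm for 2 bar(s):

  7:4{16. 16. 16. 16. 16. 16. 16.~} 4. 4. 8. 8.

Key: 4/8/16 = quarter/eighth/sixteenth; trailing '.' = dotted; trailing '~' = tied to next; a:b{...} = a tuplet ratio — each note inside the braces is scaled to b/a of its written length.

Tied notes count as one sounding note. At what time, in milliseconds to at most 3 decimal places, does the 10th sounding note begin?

1. 0.0ms @ 0 + 137.51ms (3/7)
2. 137.51ms @ 3/7 + 137.51ms (3/7)
3. 275.019ms @ 6/7 + 137.51ms (3/7)
4. 412.529ms @ 9/7 + 137.51ms (3/7)
5. 550.038ms @ 12/7 + 137.51ms (3/7)
6. 687.548ms @ 15/7 + 137.51ms (3/7)
7. 825.057ms @ 18/7 + 1100.076ms (24/7)
8. 1925.134ms @ 6 + 962.567ms (3)
9. 2887.701ms @ 9 + 481.283ms (3/2)
10. 3368.984ms @ 21/2 + 481.283ms (3/2)

note 10 onset = 21/2b = 3368.984ms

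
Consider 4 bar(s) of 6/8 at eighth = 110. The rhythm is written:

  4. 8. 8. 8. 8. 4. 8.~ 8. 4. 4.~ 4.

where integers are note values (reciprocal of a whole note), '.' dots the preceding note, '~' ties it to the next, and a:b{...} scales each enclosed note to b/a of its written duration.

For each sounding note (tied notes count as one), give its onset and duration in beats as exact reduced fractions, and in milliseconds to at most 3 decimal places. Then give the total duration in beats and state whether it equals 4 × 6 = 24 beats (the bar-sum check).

1) 0.0ms=0b +1636.364ms=3b
2) 1636.364ms=3b +818.182ms=3/2b
3) 2454.545ms=9/2b +818.182ms=3/2b
4) 3272.727ms=6b +818.182ms=3/2b
5) 4090.909ms=15/2b +818.182ms=3/2b
6) 4909.091ms=9b +1636.364ms=3b
7) 6545.455ms=12b +1636.364ms=3b
8) 8181.818ms=15b +1636.364ms=3b
9) 9818.182ms=18b +3272.727ms=6b
Σ=24b of 24 (110bpm 6/8) — PASS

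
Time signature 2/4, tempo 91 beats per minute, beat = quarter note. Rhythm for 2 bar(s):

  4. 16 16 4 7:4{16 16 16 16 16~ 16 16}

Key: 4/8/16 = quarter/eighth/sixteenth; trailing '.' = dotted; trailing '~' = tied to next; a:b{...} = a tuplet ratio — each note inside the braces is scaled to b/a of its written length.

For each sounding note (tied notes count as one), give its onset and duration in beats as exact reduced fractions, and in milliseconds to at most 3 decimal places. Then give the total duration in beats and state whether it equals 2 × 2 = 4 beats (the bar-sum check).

1) 0.0ms=0b +989.011ms=3/2b
2) 989.011ms=3/2b +164.835ms=1/4b
3) 1153.846ms=7/4b +164.835ms=1/4b
4) 1318.681ms=2b +659.341ms=1b
5) 1978.022ms=3b +94.192ms=1/7b
6) 2072.214ms=22/7b +94.192ms=1/7b
7) 2166.405ms=23/7b +94.192ms=1/7b
8) 2260.597ms=24/7b +94.192ms=1/7b
9) 2354.788ms=25/7b +188.383ms=2/7b
10) 2543.171ms=27/7b +94.192ms=1/7b
Σ=4b of 4 (91bpm 2/4) — PASS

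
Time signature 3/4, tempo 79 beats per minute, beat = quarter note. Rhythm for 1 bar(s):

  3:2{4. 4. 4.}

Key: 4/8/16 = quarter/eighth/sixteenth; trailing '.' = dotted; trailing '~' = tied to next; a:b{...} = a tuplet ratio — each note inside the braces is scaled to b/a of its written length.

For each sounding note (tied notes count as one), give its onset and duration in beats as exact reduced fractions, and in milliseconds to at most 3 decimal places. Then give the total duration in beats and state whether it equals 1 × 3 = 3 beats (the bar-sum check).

1) 0.0ms=0b +759.494ms=1b
2) 759.494ms=1b +759.494ms=1b
3) 1518.987ms=2b +759.494ms=1b
Σ=3b of 3 (79bpm 3/4) — PASS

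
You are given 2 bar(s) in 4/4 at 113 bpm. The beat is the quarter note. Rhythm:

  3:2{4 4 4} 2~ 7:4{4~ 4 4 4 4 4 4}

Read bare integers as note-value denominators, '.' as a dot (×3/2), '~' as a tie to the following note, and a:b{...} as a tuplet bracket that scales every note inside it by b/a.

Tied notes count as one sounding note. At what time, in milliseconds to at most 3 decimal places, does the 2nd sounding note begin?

1. 0.0ms @ 0 + 353.982ms (2/3)
2. 353.982ms @ 2/3 + 353.982ms (2/3)
3. 707.965ms @ 4/3 + 353.982ms (2/3)
4. 1061.947ms @ 2 + 1668.774ms (22/7)
5. 2730.721ms @ 36/7 + 303.413ms (4/7)
6. 3034.134ms @ 40/7 + 303.413ms (4/7)
7. 3337.547ms @ 44/7 + 303.413ms (4/7)
8. 3640.961ms @ 48/7 + 303.413ms (4/7)
9. 3944.374ms @ 52/7 + 303.413ms (4/7)

note 2 onset = 2/3b = 353.982ms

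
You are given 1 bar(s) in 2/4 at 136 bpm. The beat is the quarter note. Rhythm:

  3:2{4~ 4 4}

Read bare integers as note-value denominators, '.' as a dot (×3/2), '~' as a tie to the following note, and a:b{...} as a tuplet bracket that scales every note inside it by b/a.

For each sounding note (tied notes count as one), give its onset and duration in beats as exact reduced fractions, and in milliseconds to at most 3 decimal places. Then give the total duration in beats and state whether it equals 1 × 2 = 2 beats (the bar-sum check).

1) 0.0ms=0b +588.235ms=4/3b
2) 588.235ms=4/3b +294.118ms=2/3b
Σ=2b of 2 (136bpm 2/4) — PASS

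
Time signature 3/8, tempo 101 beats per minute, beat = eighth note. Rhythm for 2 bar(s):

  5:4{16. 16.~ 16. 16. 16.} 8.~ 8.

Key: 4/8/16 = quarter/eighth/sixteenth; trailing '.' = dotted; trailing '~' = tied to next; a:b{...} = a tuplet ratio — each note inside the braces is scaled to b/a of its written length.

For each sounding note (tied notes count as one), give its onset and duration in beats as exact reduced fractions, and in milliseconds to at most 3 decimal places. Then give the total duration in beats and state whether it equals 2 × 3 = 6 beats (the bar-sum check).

1) 0.0ms=0b +356.436ms=3/5b
2) 356.436ms=3/5b +712.871ms=6/5b
3) 1069.307ms=9/5b +356.436ms=3/5b
4) 1425.743ms=12/5b +356.436ms=3/5b
5) 1782.178ms=3b +1782.178ms=3b
Σ=6b of 6 (101bpm 3/8) — PASS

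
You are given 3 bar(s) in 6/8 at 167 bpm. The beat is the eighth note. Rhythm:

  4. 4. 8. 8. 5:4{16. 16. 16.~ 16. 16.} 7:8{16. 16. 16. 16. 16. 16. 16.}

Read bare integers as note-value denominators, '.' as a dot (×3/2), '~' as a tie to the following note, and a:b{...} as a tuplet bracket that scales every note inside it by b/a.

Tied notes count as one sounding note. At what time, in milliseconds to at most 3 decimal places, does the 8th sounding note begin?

note 8 onset = 57/5b = 4095.808ms

1. 0.0ms @ 0 + 1077.844ms (3)
2. 1077.844ms @ 3 + 1077.844ms (3)
3. 2155.689ms @ 6 + 538.922ms (3/2)
4. 2694.611ms @ 15/2 + 538.922ms (3/2)
5. 3233.533ms @ 9 + 215.569ms (3/5)
6. 3449.102ms @ 48/5 + 215.569ms (3/5)
7. 3664.671ms @ 51/5 + 431.138ms (6/5)
8. 4095.808ms @ 57/5 + 215.569ms (3/5)
9. 4311.377ms @ 12 + 307.956ms (6/7)
10. 4619.333ms @ 90/7 + 307.956ms (6/7)
11. 4927.288ms @ 96/7 + 307.956ms (6/7)
12. 5235.244ms @ 102/7 + 307.956ms (6/7)
13. 5543.199ms @ 108/7 + 307.956ms (6/7)
14. 5851.155ms @ 114/7 + 307.956ms (6/7)
15. 6159.11ms @ 120/7 + 307.956ms (6/7)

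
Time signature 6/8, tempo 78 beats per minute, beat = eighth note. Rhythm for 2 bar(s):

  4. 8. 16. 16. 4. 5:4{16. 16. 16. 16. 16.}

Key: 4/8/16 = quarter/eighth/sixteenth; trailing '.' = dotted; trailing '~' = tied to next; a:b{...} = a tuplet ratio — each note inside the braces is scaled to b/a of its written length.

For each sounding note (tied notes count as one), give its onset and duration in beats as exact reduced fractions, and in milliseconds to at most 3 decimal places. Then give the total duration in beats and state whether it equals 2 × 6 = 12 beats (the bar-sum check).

1) 0.0ms=0b +2307.692ms=3b
2) 2307.692ms=3b +1153.846ms=3/2b
3) 3461.538ms=9/2b +576.923ms=3/4b
4) 4038.462ms=21/4b +576.923ms=3/4b
5) 4615.385ms=6b +2307.692ms=3b
6) 6923.077ms=9b +461.538ms=3/5b
7) 7384.615ms=48/5b +461.538ms=3/5b
8) 7846.154ms=51/5b +461.538ms=3/5b
9) 8307.692ms=54/5b +461.538ms=3/5b
10) 8769.231ms=57/5b +461.538ms=3/5b
Σ=12b of 12 (78bpm 6/8) — PASS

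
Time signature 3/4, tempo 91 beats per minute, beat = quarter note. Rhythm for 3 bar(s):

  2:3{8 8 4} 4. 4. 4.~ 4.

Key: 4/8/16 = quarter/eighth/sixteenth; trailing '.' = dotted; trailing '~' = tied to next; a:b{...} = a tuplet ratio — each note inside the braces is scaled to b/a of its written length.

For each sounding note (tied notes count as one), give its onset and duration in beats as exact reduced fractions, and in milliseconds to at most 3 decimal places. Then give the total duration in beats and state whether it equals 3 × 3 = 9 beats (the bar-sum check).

1) 0.0ms=0b +494.505ms=3/4b
2) 494.505ms=3/4b +494.505ms=3/4b
3) 989.011ms=3/2b +989.011ms=3/2b
4) 1978.022ms=3b +989.011ms=3/2b
5) 2967.033ms=9/2b +989.011ms=3/2b
6) 3956.044ms=6b +1978.022ms=3b
Σ=9b of 9 (91bpm 3/4) — PASS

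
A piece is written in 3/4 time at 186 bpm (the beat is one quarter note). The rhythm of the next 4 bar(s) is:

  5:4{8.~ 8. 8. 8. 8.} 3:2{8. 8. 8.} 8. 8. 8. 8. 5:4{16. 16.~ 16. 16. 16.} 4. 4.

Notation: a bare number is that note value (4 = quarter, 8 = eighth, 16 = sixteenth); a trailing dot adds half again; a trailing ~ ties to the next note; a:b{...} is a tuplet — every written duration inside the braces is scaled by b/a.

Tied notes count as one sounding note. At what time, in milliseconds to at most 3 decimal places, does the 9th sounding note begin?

note 9 onset = 21/4b = 1693.548ms

1. 0.0ms @ 0 + 387.097ms (6/5)
2. 387.097ms @ 6/5 + 193.548ms (3/5)
3. 580.645ms @ 9/5 + 193.548ms (3/5)
4. 774.194ms @ 12/5 + 193.548ms (3/5)
5. 967.742ms @ 3 + 161.29ms (1/2)
6. 1129.032ms @ 7/2 + 161.29ms (1/2)
7. 1290.323ms @ 4 + 161.29ms (1/2)
8. 1451.613ms @ 9/2 + 241.935ms (3/4)
9. 1693.548ms @ 21/4 + 241.935ms (3/4)
10. 1935.484ms @ 6 + 241.935ms (3/4)
11. 2177.419ms @ 27/4 + 241.935ms (3/4)
12. 2419.355ms @ 15/2 + 96.774ms (3/10)
13. 2516.129ms @ 39/5 + 193.548ms (3/5)
14. 2709.677ms @ 42/5 + 96.774ms (3/10)
15. 2806.452ms @ 87/10 + 96.774ms (3/10)
16. 2903.226ms @ 9 + 483.871ms (3/2)
17. 3387.097ms @ 21/2 + 483.871ms (3/2)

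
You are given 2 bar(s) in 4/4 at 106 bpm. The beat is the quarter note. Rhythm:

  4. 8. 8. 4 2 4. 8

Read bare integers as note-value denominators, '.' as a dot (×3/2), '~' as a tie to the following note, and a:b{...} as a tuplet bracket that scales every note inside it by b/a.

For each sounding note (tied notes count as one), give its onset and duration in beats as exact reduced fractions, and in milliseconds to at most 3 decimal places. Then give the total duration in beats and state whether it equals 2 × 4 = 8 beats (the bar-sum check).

1) 0.0ms=0b +849.057ms=3/2b
2) 849.057ms=3/2b +424.528ms=3/4b
3) 1273.585ms=9/4b +424.528ms=3/4b
4) 1698.113ms=3b +566.038ms=1b
5) 2264.151ms=4b +1132.075ms=2b
6) 3396.226ms=6b +849.057ms=3/2b
7) 4245.283ms=15/2b +283.019ms=1/2b
Σ=8b of 8 (106bpm 4/4) — PASS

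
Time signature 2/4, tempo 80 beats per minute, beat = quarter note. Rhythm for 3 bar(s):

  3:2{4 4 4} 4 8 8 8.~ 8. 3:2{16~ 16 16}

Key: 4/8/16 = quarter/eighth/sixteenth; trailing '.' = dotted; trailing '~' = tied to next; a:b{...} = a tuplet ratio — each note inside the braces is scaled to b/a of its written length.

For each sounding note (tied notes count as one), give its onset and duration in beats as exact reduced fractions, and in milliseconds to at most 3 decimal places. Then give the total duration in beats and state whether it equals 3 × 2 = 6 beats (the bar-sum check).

1) 0.0ms=0b +500.0ms=2/3b
2) 500.0ms=2/3b +500.0ms=2/3b
3) 1000.0ms=4/3b +500.0ms=2/3b
4) 1500.0ms=2b +750.0ms=1b
5) 2250.0ms=3b +375.0ms=1/2b
6) 2625.0ms=7/2b +375.0ms=1/2b
7) 3000.0ms=4b +1125.0ms=3/2b
8) 4125.0ms=11/2b +250.0ms=1/3b
9) 4375.0ms=35/6b +125.0ms=1/6b
Σ=6b of 6 (80bpm 2/4) — PASS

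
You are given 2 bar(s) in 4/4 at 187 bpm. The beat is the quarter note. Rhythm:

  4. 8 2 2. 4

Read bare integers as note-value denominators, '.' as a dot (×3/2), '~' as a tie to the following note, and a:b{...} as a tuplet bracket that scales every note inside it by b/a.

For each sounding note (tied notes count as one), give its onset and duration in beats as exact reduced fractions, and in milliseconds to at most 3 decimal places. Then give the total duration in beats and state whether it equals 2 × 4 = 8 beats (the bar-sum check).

1) 0.0ms=0b +481.283ms=3/2b
2) 481.283ms=3/2b +160.428ms=1/2b
3) 641.711ms=2b +641.711ms=2b
4) 1283.422ms=4b +962.567ms=3b
5) 2245.989ms=7b +320.856ms=1b
Σ=8b of 8 (187bpm 4/4) — PASS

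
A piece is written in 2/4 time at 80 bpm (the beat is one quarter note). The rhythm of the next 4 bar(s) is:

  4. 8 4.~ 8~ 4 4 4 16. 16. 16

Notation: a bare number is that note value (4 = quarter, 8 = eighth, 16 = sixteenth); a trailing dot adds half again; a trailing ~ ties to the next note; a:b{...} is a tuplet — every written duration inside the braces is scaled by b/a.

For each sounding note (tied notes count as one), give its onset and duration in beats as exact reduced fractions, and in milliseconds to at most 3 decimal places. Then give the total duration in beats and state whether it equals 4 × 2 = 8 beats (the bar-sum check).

1) 0.0ms=0b +1125.0ms=3/2b
2) 1125.0ms=3/2b +375.0ms=1/2b
3) 1500.0ms=2b +2250.0ms=3b
4) 3750.0ms=5b +750.0ms=1b
5) 4500.0ms=6b +750.0ms=1b
6) 5250.0ms=7b +281.25ms=3/8b
7) 5531.25ms=59/8b +281.25ms=3/8b
8) 5812.5ms=31/4b +187.5ms=1/4b
Σ=8b of 8 (80bpm 2/4) — PASS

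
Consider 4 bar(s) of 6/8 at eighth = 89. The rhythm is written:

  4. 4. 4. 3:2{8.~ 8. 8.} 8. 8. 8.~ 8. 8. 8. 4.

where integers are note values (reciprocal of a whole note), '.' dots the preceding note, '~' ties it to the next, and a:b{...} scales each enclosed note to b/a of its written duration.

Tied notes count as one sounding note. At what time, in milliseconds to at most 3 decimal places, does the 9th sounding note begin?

note 9 onset = 18b = 12134.831ms

1. 0.0ms @ 0 + 2022.472ms (3)
2. 2022.472ms @ 3 + 2022.472ms (3)
3. 4044.944ms @ 6 + 2022.472ms (3)
4. 6067.416ms @ 9 + 1348.315ms (2)
5. 7415.73ms @ 11 + 674.157ms (1)
6. 8089.888ms @ 12 + 1011.236ms (3/2)
7. 9101.124ms @ 27/2 + 1011.236ms (3/2)
8. 10112.36ms @ 15 + 2022.472ms (3)
9. 12134.831ms @ 18 + 1011.236ms (3/2)
10. 13146.067ms @ 39/2 + 1011.236ms (3/2)
11. 14157.303ms @ 21 + 2022.472ms (3)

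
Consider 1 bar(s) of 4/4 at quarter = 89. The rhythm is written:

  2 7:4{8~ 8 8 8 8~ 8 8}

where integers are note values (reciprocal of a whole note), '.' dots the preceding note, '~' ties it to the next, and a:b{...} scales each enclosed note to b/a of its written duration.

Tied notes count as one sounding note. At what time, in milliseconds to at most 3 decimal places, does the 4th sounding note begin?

1. 0.0ms @ 0 + 1348.315ms (2)
2. 1348.315ms @ 2 + 385.233ms (4/7)
3. 1733.547ms @ 18/7 + 192.616ms (2/7)
4. 1926.164ms @ 20/7 + 192.616ms (2/7)
5. 2118.78ms @ 22/7 + 385.233ms (4/7)
6. 2504.013ms @ 26/7 + 192.616ms (2/7)

note 4 onset = 20/7b = 1926.164ms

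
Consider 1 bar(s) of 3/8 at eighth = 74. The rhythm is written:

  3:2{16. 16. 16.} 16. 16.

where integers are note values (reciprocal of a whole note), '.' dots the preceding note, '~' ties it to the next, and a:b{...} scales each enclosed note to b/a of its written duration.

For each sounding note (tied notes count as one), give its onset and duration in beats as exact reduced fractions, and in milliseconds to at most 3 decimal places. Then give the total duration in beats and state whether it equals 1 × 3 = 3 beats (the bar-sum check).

1) 0.0ms=0b +405.405ms=1/2b
2) 405.405ms=1/2b +405.405ms=1/2b
3) 810.811ms=1b +405.405ms=1/2b
4) 1216.216ms=3/2b +608.108ms=3/4b
5) 1824.324ms=9/4b +608.108ms=3/4b
Σ=3b of 3 (74bpm 3/8) — PASS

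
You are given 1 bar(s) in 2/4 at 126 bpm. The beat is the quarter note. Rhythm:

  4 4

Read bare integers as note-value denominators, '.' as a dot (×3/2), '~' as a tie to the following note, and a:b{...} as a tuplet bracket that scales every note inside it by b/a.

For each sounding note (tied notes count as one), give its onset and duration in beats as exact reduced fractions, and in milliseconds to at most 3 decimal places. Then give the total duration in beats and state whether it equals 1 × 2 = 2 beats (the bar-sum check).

1) 0.0ms=0b +476.19ms=1b
2) 476.19ms=1b +476.19ms=1b
Σ=2b of 2 (126bpm 2/4) — PASS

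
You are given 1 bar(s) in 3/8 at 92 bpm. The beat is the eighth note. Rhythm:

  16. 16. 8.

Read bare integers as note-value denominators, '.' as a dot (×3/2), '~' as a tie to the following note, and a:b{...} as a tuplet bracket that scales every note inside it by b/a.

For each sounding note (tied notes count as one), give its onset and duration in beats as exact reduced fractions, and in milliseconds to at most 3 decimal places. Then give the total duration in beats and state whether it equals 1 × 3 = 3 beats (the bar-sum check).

1) 0.0ms=0b +489.13ms=3/4b
2) 489.13ms=3/4b +489.13ms=3/4b
3) 978.261ms=3/2b +978.261ms=3/2b
Σ=3b of 3 (92bpm 3/8) — PASS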